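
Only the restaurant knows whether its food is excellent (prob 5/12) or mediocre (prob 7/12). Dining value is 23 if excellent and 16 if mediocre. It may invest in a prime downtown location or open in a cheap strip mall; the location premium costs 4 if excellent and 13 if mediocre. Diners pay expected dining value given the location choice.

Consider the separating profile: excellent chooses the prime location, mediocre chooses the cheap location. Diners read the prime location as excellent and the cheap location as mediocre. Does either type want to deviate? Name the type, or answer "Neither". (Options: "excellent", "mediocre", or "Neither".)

Neither

The prime location pays 23; the cheap location pays 16.
excellent: assigned the prime location, nets 23 − 4 = 19; deviating to the cheap location nets 16.
mediocre: assigned the cheap location, nets 16; deviating to the prime location nets 23 − 13 = 10.
Both types strictly prefer their assigned action; no profitable deviation.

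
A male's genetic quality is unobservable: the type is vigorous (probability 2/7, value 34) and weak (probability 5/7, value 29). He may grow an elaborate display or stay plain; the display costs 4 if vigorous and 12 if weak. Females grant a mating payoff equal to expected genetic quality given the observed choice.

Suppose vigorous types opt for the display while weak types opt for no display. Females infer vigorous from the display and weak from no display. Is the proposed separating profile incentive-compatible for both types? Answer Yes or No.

Under these beliefs, the display earns mating payoff 34 and no display earns mating payoff 29.
vigorous: the display nets 34 − 4 = 30; no display nets 29. vigorous prefers the display.
weak: the display nets 34 − 12 = 22; no display nets 29. weak prefers no display.
Neither type deviates, so the separating profile is an equilibrium.

Yes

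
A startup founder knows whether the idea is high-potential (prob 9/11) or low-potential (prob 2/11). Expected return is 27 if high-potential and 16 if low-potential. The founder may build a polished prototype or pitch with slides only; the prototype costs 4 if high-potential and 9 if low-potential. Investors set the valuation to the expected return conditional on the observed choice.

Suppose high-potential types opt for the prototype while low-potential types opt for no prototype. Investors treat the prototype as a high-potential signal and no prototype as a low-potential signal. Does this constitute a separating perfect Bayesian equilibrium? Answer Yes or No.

Under these beliefs, the prototype earns valuation 27 and no prototype earns valuation 16.
high-potential: the prototype nets 27 − 4 = 23; no prototype nets 16. high-potential prefers the prototype.
low-potential: the prototype nets 27 − 9 = 18; no prototype nets 16. low-potential would deviate to the prototype.
low-potential has a profitable deviation, so the profile is not an equilibrium.

No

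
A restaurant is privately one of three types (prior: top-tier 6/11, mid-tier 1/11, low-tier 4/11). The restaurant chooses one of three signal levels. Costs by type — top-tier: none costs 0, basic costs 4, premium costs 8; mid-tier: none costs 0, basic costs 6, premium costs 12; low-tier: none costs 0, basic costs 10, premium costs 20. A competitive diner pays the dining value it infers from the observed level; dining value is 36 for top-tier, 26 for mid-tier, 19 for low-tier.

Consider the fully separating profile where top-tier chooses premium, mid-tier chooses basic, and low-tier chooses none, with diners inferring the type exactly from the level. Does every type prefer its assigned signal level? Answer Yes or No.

Separating price premiums: premium → 36, basic → 26, none → 19.
top-tier (assigned premium): none: 19 − 0 = 19; basic: 26 − 4 = 22; premium: 36 − 8 = 28. top-tier stays.
mid-tier (assigned basic): none: 19 − 0 = 19; basic: 26 − 6 = 20; premium: 36 − 12 = 24. mid-tier prefers premium.
low-tier (assigned none): none: 19 − 0 = 19; basic: 26 − 10 = 16; premium: 36 − 20 = 16. low-tier stays.
At least one type deviates; the separating profile fails.

No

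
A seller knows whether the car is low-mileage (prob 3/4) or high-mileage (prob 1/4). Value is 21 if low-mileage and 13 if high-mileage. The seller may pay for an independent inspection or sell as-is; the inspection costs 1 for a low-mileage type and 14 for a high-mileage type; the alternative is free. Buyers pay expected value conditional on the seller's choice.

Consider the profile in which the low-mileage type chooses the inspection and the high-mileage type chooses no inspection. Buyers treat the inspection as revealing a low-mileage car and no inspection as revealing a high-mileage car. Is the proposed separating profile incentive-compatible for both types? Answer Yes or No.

Under these beliefs, the inspection earns price 21 and no inspection earns price 13.
low-mileage: the inspection nets 21 − 1 = 20; no inspection nets 13. low-mileage prefers the inspection.
high-mileage: the inspection nets 21 − 14 = 7; no inspection nets 13. high-mileage prefers no inspection.
Neither type deviates, so the separating profile is an equilibrium.

Yes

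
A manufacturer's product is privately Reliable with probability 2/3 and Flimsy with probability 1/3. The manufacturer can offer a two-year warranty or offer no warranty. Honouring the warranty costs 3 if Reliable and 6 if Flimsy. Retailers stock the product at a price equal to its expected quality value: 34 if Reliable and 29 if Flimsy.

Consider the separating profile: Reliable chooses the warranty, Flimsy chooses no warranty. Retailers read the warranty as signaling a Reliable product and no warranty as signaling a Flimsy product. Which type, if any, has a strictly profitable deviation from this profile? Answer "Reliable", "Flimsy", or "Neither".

Neither

The warranty pays 34; no warranty pays 29.
Reliable: assigned the warranty, nets 34 − 3 = 31; deviating to no warranty nets 29.
Flimsy: assigned no warranty, nets 29; deviating to the warranty nets 34 − 6 = 28.
Both types strictly prefer their assigned action; no profitable deviation.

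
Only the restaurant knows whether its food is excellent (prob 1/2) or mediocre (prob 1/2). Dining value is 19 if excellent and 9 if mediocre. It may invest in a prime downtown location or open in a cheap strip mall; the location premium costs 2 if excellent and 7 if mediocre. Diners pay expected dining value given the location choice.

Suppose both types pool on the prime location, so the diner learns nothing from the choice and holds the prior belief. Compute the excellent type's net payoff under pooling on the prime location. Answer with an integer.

Pooled price premium = 1/2·19 + 1/2·9 = 14.
excellent pays cost 2 for the prime location, so net payoff = 14 − 2 = 12.

12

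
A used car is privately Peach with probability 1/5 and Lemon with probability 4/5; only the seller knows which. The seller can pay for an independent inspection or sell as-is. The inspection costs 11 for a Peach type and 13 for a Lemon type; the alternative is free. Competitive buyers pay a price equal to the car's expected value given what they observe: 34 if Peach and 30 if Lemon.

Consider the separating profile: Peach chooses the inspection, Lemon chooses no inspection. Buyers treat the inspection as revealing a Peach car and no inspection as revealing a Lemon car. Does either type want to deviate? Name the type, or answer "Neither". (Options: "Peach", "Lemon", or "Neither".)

The inspection pays 34; no inspection pays 30.
Peach: assigned the inspection, nets 34 − 11 = 23; deviating to no inspection nets 30.
Lemon: assigned no inspection, nets 30; deviating to the inspection nets 34 − 13 = 21.
The Peach type gains 7 by deviating.

Peach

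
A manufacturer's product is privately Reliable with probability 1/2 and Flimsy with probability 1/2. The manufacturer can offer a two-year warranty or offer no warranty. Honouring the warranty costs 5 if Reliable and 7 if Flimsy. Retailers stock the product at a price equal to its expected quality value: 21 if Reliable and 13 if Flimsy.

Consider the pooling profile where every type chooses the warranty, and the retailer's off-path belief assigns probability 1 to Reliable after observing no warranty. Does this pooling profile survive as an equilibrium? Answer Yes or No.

On path, the retailer holds the prior and pays 1/2·21 + 1/2·13 = 17. Off path (no warranty), believing Reliable, it pays 21.
Reliable: the warranty nets 17 − 5 = 12; no warranty nets 21. Reliable would deviate.
Flimsy: the warranty nets 17 − 7 = 10; no warranty nets 21. Flimsy would deviate.
A type deviates, so pooling fails.

No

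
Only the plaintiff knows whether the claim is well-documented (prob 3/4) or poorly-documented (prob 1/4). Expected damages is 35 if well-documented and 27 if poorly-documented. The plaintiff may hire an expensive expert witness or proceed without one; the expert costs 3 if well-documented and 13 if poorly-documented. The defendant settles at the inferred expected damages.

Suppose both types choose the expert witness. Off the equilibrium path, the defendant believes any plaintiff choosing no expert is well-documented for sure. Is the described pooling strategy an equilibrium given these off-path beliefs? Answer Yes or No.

On path, the defendant holds the prior and pays 3/4·35 + 1/4·27 = 33. Off path (no expert), believing well-documented, it pays 35.
well-documented: the expert witness nets 33 − 3 = 30; no expert nets 35. well-documented would deviate.
poorly-documented: the expert witness nets 33 − 13 = 20; no expert nets 35. poorly-documented would deviate.
A type deviates, so pooling fails.

No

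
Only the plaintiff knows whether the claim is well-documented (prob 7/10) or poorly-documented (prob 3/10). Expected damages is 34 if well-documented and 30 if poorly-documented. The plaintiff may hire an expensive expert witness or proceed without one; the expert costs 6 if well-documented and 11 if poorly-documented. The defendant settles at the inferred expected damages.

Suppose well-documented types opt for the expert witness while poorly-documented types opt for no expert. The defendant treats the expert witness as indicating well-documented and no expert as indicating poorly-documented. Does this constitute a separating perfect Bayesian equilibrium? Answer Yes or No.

Under these beliefs, the expert witness earns settlement 34 and no expert earns settlement 30.
well-documented: the expert witness nets 34 − 6 = 28; no expert nets 30. well-documented would deviate to no expert.
poorly-documented: the expert witness nets 34 − 11 = 23; no expert nets 30. poorly-documented prefers no expert.
well-documented has a profitable deviation, so the profile is not an equilibrium.

No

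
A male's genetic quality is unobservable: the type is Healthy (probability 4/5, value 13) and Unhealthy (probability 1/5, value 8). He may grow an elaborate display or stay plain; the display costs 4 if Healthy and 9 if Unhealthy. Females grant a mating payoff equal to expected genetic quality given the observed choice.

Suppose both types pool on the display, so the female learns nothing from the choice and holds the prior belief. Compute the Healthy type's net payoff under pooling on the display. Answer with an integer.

8

Pooled mating payoff = 4/5·13 + 1/5·8 = 12.
Healthy pays cost 4 for the display, so net payoff = 12 − 4 = 8.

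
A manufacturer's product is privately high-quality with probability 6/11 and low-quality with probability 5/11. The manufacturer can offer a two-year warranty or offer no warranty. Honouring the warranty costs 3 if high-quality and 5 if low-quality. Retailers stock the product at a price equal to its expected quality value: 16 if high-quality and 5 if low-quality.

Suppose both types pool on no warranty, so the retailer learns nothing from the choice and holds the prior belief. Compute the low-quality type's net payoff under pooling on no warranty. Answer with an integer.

11

Pooled price = 6/11·16 + 5/11·5 = 11.
low-quality pays no cost for no warranty, so net payoff = 11.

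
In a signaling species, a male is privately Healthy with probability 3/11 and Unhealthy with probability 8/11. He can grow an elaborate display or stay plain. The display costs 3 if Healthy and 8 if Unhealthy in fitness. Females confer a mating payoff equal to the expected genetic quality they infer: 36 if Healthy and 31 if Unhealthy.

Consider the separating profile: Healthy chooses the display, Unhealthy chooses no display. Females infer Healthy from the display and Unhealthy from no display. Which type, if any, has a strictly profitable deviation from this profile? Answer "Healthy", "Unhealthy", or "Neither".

Neither

The display pays 36; no display pays 31.
Healthy: assigned the display, nets 36 − 3 = 33; deviating to no display nets 31.
Unhealthy: assigned no display, nets 31; deviating to the display nets 36 − 8 = 28.
Both types strictly prefer their assigned action; no profitable deviation.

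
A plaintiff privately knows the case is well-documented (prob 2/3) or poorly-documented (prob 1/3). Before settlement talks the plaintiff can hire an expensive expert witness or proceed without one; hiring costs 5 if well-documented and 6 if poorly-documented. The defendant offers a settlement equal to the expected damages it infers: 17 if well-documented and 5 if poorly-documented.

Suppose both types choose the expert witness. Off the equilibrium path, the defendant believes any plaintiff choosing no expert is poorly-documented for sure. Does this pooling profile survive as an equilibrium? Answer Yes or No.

Yes

On path, the defendant holds the prior and pays 2/3·17 + 1/3·5 = 13. Off path (no expert), believing poorly-documented, it pays 5.
well-documented: the expert witness nets 13 − 5 = 8; no expert nets 5. well-documented stays.
poorly-documented: the expert witness nets 13 − 6 = 7; no expert nets 5. poorly-documented stays.
No type deviates, so pooling is sustained.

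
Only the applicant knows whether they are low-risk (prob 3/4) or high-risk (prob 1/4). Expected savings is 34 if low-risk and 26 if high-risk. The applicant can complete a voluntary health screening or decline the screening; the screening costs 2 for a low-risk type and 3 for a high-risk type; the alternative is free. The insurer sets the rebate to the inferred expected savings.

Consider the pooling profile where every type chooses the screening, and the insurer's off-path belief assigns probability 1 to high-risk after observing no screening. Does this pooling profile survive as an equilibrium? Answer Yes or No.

On path, the insurer holds the prior and pays 3/4·34 + 1/4·26 = 32. Off path (no screening), believing high-risk, it pays 26.
low-risk: the screening nets 32 − 2 = 30; no screening nets 26. low-risk stays.
high-risk: the screening nets 32 − 3 = 29; no screening nets 26. high-risk stays.
No type deviates, so pooling is sustained.

Yes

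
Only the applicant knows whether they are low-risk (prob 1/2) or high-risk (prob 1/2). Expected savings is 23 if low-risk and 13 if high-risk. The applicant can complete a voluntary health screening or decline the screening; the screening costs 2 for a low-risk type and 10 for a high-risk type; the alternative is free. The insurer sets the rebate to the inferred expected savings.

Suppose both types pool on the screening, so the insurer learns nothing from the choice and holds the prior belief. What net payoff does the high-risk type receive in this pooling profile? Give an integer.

8

Pooled rebate = 1/2·23 + 1/2·13 = 18.
high-risk pays cost 10 for the screening, so net payoff = 18 − 10 = 8.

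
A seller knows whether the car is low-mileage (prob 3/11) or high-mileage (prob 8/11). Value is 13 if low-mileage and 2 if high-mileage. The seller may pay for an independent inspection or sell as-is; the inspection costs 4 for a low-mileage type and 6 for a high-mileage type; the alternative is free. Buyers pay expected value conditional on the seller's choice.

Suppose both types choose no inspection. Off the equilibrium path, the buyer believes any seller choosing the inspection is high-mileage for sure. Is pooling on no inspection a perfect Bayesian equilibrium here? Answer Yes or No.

Yes

On path, the buyer holds the prior and pays 3/11·13 + 8/11·2 = 5. Off path (the inspection), believing high-mileage, it pays 2.
low-mileage: no inspection nets 5; the inspection nets 2 − 4 = -2. low-mileage stays.
high-mileage: no inspection nets 5; the inspection nets 2 − 6 = -4. high-mileage stays.
No type deviates, so pooling is sustained.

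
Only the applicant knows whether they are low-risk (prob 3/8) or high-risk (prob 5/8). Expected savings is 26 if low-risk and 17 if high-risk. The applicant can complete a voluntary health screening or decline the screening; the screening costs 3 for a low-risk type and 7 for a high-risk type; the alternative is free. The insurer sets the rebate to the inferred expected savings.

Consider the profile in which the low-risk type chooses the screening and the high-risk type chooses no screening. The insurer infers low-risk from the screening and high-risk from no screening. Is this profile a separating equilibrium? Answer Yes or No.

Under these beliefs, the screening earns rebate 26 and no screening earns rebate 17.
low-risk: the screening nets 26 − 3 = 23; no screening nets 17. low-risk prefers the screening.
high-risk: the screening nets 26 − 7 = 19; no screening nets 17. high-risk would deviate to the screening.
high-risk has a profitable deviation, so the profile is not an equilibrium.

No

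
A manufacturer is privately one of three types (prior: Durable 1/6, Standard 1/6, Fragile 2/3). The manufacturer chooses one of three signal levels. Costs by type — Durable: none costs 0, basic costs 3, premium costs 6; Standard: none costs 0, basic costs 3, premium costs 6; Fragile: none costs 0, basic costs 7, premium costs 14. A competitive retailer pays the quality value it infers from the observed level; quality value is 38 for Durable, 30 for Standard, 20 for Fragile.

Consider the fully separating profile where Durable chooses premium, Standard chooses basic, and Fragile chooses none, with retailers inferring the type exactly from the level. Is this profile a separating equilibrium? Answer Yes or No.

Separating prices: premium → 38, basic → 30, none → 20.
Durable (assigned premium): none: 20 − 0 = 20; basic: 30 − 3 = 27; premium: 38 − 6 = 32. Durable stays.
Standard (assigned basic): none: 20 − 0 = 20; basic: 30 − 3 = 27; premium: 38 − 6 = 32. Standard prefers premium.
Fragile (assigned none): none: 20 − 0 = 20; basic: 30 − 7 = 23; premium: 38 − 14 = 24. Fragile prefers premium.
At least one type deviates; the separating profile fails.

No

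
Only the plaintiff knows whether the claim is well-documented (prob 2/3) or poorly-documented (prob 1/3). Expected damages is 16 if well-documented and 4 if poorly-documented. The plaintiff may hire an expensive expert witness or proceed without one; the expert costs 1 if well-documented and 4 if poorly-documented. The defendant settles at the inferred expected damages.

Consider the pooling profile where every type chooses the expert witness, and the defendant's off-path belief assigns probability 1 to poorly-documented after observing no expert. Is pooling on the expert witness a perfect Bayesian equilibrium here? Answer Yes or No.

On path, the defendant holds the prior and pays 2/3·16 + 1/3·4 = 12. Off path (no expert), believing poorly-documented, it pays 4.
well-documented: the expert witness nets 12 − 1 = 11; no expert nets 4. well-documented stays.
poorly-documented: the expert witness nets 12 − 4 = 8; no expert nets 4. poorly-documented stays.
No type deviates, so pooling is sustained.

Yes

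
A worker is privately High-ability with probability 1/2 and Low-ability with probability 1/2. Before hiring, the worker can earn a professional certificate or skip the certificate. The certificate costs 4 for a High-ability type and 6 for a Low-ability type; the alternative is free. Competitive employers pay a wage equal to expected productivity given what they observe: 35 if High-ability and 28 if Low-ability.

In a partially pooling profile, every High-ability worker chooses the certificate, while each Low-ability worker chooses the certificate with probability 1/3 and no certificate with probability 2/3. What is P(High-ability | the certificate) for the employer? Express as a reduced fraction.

3/4

P(the certificate) = (1/2)·1 + (1/2)·(1/3) = 2/3.
By Bayes' rule, P(High-ability | the certificate) = (1/2) / (2/3) = 3/4.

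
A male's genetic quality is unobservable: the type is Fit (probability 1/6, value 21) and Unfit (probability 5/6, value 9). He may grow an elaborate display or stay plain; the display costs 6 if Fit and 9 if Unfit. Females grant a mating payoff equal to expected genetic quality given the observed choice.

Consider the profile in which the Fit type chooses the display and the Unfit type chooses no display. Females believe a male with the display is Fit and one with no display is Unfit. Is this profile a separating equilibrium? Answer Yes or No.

No

Under these beliefs, the display earns mating payoff 21 and no display earns mating payoff 9.
Fit: the display nets 21 − 6 = 15; no display nets 9. Fit prefers the display.
Unfit: the display nets 21 − 9 = 12; no display nets 9. Unfit would deviate to the display.
Unfit has a profitable deviation, so the profile is not an equilibrium.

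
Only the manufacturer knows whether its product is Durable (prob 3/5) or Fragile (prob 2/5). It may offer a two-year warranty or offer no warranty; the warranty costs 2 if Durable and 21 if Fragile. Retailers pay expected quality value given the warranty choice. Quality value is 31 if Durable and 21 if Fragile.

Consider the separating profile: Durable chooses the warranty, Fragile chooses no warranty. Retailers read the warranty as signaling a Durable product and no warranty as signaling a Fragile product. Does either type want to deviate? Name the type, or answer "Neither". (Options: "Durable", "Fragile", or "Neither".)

Neither

The warranty pays 31; no warranty pays 21.
Durable: assigned the warranty, nets 31 − 2 = 29; deviating to no warranty nets 21.
Fragile: assigned no warranty, nets 21; deviating to the warranty nets 31 − 21 = 10.
Both types strictly prefer their assigned action; no profitable deviation.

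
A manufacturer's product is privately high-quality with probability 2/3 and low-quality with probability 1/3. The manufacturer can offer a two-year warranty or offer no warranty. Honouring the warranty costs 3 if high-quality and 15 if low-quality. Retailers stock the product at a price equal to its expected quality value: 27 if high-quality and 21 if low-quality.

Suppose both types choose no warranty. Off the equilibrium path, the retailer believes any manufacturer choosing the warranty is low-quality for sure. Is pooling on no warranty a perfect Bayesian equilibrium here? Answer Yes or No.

Yes

On path, the retailer holds the prior and pays 2/3·27 + 1/3·21 = 25. Off path (the warranty), believing low-quality, it pays 21.
high-quality: no warranty nets 25; the warranty nets 21 − 3 = 18. high-quality stays.
low-quality: no warranty nets 25; the warranty nets 21 − 15 = 6. low-quality stays.
No type deviates, so pooling is sustained.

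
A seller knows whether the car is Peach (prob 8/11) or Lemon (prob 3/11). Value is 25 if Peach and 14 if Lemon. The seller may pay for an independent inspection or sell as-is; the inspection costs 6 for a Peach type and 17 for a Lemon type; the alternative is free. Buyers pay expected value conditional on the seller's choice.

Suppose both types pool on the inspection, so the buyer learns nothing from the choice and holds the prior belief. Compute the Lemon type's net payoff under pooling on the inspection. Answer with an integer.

Pooled price = 8/11·25 + 3/11·14 = 22.
Lemon pays cost 17 for the inspection, so net payoff = 22 − 17 = 5.

5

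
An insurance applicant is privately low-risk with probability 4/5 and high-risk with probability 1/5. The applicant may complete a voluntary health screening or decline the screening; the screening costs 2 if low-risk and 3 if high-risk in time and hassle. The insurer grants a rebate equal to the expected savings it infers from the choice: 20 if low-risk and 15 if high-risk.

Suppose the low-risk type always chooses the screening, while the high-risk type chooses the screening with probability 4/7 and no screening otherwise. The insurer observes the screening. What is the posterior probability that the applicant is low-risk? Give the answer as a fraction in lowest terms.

7/8

P(the screening) = (4/5)·1 + (1/5)·(4/7) = 32/35.
By Bayes' rule, P(low-risk | the screening) = (4/5) / (32/35) = 7/8.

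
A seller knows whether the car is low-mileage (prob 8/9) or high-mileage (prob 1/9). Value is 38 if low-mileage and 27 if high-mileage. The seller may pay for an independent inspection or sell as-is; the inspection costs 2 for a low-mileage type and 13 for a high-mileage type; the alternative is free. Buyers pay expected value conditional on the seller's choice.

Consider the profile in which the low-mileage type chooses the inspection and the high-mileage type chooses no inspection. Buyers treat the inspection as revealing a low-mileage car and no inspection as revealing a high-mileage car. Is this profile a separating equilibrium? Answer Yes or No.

Under these beliefs, the inspection earns price 38 and no inspection earns price 27.
low-mileage: the inspection nets 38 − 2 = 36; no inspection nets 27. low-mileage prefers the inspection.
high-mileage: the inspection nets 38 − 13 = 25; no inspection nets 27. high-mileage prefers no inspection.
Neither type deviates, so the separating profile is an equilibrium.

Yes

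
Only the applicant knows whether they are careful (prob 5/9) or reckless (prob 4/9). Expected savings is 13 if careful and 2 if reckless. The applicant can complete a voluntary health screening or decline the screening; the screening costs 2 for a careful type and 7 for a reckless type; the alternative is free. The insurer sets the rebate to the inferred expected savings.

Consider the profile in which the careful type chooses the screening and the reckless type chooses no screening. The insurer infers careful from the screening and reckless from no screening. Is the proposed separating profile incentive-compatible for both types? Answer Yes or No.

No

Under these beliefs, the screening earns rebate 13 and no screening earns rebate 2.
careful: the screening nets 13 − 2 = 11; no screening nets 2. careful prefers the screening.
reckless: the screening nets 13 − 7 = 6; no screening nets 2. reckless would deviate to the screening.
reckless has a profitable deviation, so the profile is not an equilibrium.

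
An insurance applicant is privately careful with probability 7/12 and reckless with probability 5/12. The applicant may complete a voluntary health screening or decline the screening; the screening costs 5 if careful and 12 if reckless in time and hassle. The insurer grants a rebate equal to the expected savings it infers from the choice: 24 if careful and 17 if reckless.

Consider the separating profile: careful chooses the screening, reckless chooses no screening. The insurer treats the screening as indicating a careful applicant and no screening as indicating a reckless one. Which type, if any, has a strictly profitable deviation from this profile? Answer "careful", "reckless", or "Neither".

The screening pays 24; no screening pays 17.
careful: assigned the screening, nets 24 − 5 = 19; deviating to no screening nets 17.
reckless: assigned no screening, nets 17; deviating to the screening nets 24 − 12 = 12.
Both types strictly prefer their assigned action; no profitable deviation.

Neither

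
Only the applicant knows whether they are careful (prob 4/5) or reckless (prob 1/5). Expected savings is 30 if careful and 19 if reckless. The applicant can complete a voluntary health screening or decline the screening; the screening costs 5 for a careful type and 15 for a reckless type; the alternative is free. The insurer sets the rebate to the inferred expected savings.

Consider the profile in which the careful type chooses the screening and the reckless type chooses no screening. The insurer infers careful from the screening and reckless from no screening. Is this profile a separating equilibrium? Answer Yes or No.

Under these beliefs, the screening earns rebate 30 and no screening earns rebate 19.
careful: the screening nets 30 − 5 = 25; no screening nets 19. careful prefers the screening.
reckless: the screening nets 30 − 15 = 15; no screening nets 19. reckless prefers no screening.
Neither type deviates, so the separating profile is an equilibrium.

Yes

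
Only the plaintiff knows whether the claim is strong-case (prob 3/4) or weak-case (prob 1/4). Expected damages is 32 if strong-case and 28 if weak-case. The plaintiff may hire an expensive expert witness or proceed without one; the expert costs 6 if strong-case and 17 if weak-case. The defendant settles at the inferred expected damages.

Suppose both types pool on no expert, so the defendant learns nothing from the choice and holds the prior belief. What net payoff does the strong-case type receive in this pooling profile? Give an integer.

Pooled settlement = 3/4·32 + 1/4·28 = 31.
strong-case pays no cost for no expert, so net payoff = 31.

31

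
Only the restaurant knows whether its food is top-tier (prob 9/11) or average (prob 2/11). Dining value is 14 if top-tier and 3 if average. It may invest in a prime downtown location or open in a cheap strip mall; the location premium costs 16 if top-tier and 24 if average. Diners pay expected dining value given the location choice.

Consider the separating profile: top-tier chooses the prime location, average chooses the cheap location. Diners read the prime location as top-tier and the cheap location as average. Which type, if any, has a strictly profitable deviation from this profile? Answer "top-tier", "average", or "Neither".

The prime location pays 14; the cheap location pays 3.
top-tier: assigned the prime location, nets 14 − 16 = -2; deviating to the cheap location nets 3.
average: assigned the cheap location, nets 3; deviating to the prime location nets 14 − 24 = -10.
The top-tier type gains 5 by deviating.

top-tier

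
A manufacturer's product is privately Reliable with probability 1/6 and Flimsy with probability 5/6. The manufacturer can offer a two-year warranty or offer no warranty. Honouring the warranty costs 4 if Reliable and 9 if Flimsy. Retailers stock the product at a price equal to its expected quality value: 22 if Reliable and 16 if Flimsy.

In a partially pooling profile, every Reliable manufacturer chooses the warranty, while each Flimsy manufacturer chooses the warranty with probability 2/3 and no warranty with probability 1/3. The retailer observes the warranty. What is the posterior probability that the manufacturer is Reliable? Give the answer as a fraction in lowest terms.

P(the warranty) = (1/6)·1 + (5/6)·(2/3) = 13/18.
By Bayes' rule, P(Reliable | the warranty) = (1/6) / (13/18) = 3/13.

3/13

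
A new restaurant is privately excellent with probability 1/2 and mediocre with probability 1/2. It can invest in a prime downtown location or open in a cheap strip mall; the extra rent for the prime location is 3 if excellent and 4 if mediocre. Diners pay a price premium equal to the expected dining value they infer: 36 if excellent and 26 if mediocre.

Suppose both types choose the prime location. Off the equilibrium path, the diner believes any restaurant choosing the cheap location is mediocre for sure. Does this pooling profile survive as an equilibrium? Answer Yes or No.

On path, the diner holds the prior and pays 1/2·36 + 1/2·26 = 31. Off path (the cheap location), believing mediocre, it pays 26.
excellent: the prime location nets 31 − 3 = 28; the cheap location nets 26. excellent stays.
mediocre: the prime location nets 31 − 4 = 27; the cheap location nets 26. mediocre stays.
No type deviates, so pooling is sustained.

Yes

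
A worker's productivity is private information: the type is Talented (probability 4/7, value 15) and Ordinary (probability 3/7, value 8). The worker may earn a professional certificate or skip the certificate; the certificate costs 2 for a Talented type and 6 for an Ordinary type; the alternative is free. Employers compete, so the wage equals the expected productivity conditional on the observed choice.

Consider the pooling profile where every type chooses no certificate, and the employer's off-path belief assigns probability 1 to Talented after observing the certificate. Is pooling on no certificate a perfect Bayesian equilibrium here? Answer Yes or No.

On path, the employer holds the prior and pays 4/7·15 + 3/7·8 = 12. Off path (the certificate), believing Talented, it pays 15.
Talented: no certificate nets 12; the certificate nets 15 − 2 = 13. Talented would deviate.
Ordinary: no certificate nets 12; the certificate nets 15 − 6 = 9. Ordinary stays.
A type deviates, so pooling fails.

No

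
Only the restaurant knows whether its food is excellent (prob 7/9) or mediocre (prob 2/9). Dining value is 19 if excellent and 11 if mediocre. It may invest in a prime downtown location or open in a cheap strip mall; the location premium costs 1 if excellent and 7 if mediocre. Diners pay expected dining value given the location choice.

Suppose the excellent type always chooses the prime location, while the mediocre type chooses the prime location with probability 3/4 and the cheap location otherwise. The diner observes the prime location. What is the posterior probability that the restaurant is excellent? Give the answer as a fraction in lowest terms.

14/17

P(the prime location) = (7/9)·1 + (2/9)·(3/4) = 17/18.
By Bayes' rule, P(excellent | the prime location) = (7/9) / (17/18) = 14/17.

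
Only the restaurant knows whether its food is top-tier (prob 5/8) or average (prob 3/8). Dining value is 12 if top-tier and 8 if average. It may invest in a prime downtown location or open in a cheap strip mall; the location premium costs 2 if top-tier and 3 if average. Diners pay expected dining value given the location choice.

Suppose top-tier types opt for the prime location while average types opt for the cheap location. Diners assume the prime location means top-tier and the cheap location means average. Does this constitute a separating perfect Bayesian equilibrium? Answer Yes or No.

No

Under these beliefs, the prime location earns price premium 12 and the cheap location earns price premium 8.
top-tier: the prime location nets 12 − 2 = 10; the cheap location nets 8. top-tier prefers the prime location.
average: the prime location nets 12 − 3 = 9; the cheap location nets 8. average would deviate to the prime location.
average has a profitable deviation, so the profile is not an equilibrium.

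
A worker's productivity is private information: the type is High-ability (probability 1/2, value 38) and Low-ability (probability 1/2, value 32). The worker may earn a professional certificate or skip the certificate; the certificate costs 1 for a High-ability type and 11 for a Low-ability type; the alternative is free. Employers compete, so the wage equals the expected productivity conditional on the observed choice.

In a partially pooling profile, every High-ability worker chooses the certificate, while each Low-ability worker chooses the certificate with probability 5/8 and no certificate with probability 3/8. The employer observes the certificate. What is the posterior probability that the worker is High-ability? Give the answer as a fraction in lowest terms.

8/13

P(the certificate) = (1/2)·1 + (1/2)·(5/8) = 13/16.
By Bayes' rule, P(High-ability | the certificate) = (1/2) / (13/16) = 8/13.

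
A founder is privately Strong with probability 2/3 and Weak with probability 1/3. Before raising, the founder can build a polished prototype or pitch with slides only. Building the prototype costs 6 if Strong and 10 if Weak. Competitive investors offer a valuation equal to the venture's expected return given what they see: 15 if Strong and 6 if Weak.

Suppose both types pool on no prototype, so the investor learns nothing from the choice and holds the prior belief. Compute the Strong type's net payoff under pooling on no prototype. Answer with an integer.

12

Pooled valuation = 2/3·15 + 1/3·6 = 12.
Strong pays no cost for no prototype, so net payoff = 12.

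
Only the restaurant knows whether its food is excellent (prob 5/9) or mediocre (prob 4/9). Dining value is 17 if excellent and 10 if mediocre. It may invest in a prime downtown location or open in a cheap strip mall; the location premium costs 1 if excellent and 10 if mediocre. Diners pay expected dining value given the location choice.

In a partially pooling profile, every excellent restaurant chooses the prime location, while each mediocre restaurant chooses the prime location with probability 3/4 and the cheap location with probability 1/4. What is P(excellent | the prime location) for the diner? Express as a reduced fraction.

P(the prime location) = (5/9)·1 + (4/9)·(3/4) = 8/9.
By Bayes' rule, P(excellent | the prime location) = (5/9) / (8/9) = 5/8.

5/8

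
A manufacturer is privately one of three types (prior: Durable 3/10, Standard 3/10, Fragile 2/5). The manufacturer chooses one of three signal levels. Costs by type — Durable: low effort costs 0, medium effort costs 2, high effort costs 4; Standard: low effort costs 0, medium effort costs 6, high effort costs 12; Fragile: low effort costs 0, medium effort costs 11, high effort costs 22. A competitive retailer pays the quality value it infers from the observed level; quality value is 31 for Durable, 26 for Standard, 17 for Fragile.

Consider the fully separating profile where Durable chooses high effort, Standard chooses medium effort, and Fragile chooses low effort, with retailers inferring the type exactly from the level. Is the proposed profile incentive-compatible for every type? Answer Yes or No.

Separating prices: high effort → 31, medium effort → 26, low effort → 17.
Durable (assigned high effort): low effort: 17 − 0 = 17; medium effort: 26 − 2 = 24; high effort: 31 − 4 = 27. Durable stays.
Standard (assigned medium effort): low effort: 17 − 0 = 17; medium effort: 26 − 6 = 20; high effort: 31 − 12 = 19. Standard stays.
Fragile (assigned low effort): low effort: 17 − 0 = 17; medium effort: 26 − 11 = 15; high effort: 31 − 22 = 9. Fragile stays.
Every type prefers its assigned level; separation holds.

Yes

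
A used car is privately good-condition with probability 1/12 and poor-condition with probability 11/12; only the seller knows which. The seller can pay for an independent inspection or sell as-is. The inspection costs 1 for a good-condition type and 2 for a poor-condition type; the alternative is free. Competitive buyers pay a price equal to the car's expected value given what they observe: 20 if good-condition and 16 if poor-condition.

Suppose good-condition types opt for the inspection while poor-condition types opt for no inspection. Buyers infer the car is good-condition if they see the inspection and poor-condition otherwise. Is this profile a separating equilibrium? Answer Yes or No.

Under these beliefs, the inspection earns price 20 and no inspection earns price 16.
good-condition: the inspection nets 20 − 1 = 19; no inspection nets 16. good-condition prefers the inspection.
poor-condition: the inspection nets 20 − 2 = 18; no inspection nets 16. poor-condition would deviate to the inspection.
poor-condition has a profitable deviation, so the profile is not an equilibrium.

No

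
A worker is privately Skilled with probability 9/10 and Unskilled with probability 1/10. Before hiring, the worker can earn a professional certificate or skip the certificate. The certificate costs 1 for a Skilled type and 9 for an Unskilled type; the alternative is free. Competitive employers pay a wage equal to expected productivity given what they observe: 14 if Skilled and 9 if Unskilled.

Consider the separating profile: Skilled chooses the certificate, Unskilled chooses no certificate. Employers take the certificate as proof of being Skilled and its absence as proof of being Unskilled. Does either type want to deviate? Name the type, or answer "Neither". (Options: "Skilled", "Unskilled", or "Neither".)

Neither

The certificate pays 14; no certificate pays 9.
Skilled: assigned the certificate, nets 14 − 1 = 13; deviating to no certificate nets 9.
Unskilled: assigned no certificate, nets 9; deviating to the certificate nets 14 − 9 = 5.
Both types strictly prefer their assigned action; no profitable deviation.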